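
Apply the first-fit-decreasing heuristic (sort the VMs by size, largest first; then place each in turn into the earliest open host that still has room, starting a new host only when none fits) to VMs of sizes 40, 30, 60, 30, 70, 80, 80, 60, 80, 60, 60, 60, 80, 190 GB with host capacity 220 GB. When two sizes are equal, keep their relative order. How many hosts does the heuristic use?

Sorted descending: 190, 80, 80, 80, 80, 70, 60, 60, 60, 60, 60, 40, 30, 30.
  190 → host 1 (new)  [load 190/220]
  80 → host 2 (new)  [load 80/220]
  80 → host 2  [load 160/220]
  80 → host 3 (new)  [load 80/220]
  80 → host 3  [load 160/220]
  70 → host 4 (new)  [load 70/220]
  60 → host 2  [load 220/220]
  60 → host 3  [load 220/220]
  60 → host 4  [load 130/220]
  60 → host 4  [load 190/220]
  60 → host 5 (new)  [load 60/220]
  40 → host 5  [load 100/220]
  30 → host 1  [load 220/220]
  30 → host 4  [load 220/220]
5 hosts opened.

5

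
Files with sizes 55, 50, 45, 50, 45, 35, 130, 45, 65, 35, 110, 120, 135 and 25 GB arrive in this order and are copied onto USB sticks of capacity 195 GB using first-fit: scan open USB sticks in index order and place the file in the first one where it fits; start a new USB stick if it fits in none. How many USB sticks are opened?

  55 → USB stick 1 (new)  [load 55/195]
  50 → USB stick 1  [load 105/195]
  45 → USB stick 1  [load 150/195]
  50 → USB stick 2 (new)  [load 50/195]
  45 → USB stick 1  [load 195/195]
  35 → USB stick 2  [load 85/195]
  130 → USB stick 3 (new)  [load 130/195]
  45 → USB stick 2  [load 130/195]
  65 → USB stick 2  [load 195/195]
  35 → USB stick 3  [load 165/195]
  110 → USB stick 4 (new)  [load 110/195]
  120 → USB stick 5 (new)  [load 120/195]
  135 → USB stick 6 (new)  [load 135/195]
  25 → USB stick 3  [load 190/195]
6 USB sticks opened.

6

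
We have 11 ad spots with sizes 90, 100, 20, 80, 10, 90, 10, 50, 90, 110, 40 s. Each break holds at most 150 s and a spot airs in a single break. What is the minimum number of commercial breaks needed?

6

Total = 110 + 100 + 90 + 90 + 90 + 80 + 50 + 40 + 20 + 10 + 10 = 690 s.
Lower bound: ⌈690/150⌉ = 5 commercial breaks.
Also, 6 ad spots each exceed 75 s, and no two of those can share a break, so at least 6 commercial breaks are needed.
A packing using 6 commercial breaks:
  break 1: 110 + 40 = 150
  break 2: 100 + 50 = 150
  break 3: 90 + 20 + 10 + 10 = 130
  break 4: 90 = 90
  break 5: 90 = 90
  break 6: 80 = 80
This matches the lower bound, so 6 is optimal.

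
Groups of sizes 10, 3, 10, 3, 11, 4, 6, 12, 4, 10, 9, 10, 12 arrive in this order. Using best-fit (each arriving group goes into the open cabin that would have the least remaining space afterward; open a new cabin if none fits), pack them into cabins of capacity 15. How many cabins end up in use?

9

  10 → cabin 1 (new)  [load 10/15]
  3 → cabin 1  [load 13/15]
  10 → cabin 2 (new)  [load 10/15]
  3 → cabin 2  [load 13/15]
  11 → cabin 3 (new)  [load 11/15]
  4 → cabin 3  [load 15/15]
  6 → cabin 4 (new)  [load 6/15]
  12 → cabin 5 (new)  [load 12/15]
  4 → cabin 4  [load 10/15]
  10 → cabin 6 (new)  [load 10/15]
  9 → cabin 7 (new)  [load 9/15]
  10 → cabin 8 (new)  [load 10/15]
  12 → cabin 9 (new)  [load 12/15]
9 cabins opened.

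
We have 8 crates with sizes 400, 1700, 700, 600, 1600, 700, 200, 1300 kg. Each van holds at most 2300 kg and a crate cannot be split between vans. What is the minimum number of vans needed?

Total = 1700 + 1600 + 1300 + 700 + 700 + 600 + 400 + 200 = 7200 kg.
Lower bound: ⌈7200/2300⌉ = 4 vans.
A packing using 4 vans:
  van 1: 1700 + 600 = 2300
  van 2: 1600 + 700 = 2300
  van 3: 1300 + 700 + 200 = 2200
  van 4: 400 = 400
This matches the lower bound, so 4 is optimal.

4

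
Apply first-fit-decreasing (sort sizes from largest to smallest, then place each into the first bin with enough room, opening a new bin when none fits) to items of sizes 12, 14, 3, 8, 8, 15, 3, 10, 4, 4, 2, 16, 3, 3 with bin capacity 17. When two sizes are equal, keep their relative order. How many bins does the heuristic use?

7

Sorted descending: 16, 15, 14, 12, 10, 8, 8, 4, 4, 3, 3, 3, 3, 2.
  16 → bin 1 (new)  [load 16/17]
  15 → bin 2 (new)  [load 15/17]
  14 → bin 3 (new)  [load 14/17]
  12 → bin 4 (new)  [load 12/17]
  10 → bin 5 (new)  [load 10/17]
  8 → bin 6 (new)  [load 8/17]
  8 → bin 6  [load 16/17]
  4 → bin 4  [load 16/17]
  4 → bin 5  [load 14/17]
  3 → bin 3  [load 17/17]
  3 → bin 5  [load 17/17]
  3 → bin 7 (new)  [load 3/17]
  3 → bin 7  [load 6/17]
  2 → bin 2  [load 17/17]
7 bins opened.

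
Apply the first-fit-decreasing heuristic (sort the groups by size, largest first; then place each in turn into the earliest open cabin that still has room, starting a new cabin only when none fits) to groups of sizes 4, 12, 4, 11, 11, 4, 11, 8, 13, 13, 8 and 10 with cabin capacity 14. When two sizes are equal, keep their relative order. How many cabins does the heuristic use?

9

Sorted descending: 13, 13, 12, 11, 11, 11, 10, 8, 8, 4, 4, 4.
  13 → cabin 1 (new)  [load 13/14]
  13 → cabin 2 (new)  [load 13/14]
  12 → cabin 3 (new)  [load 12/14]
  11 → cabin 4 (new)  [load 11/14]
  11 → cabin 5 (new)  [load 11/14]
  11 → cabin 6 (new)  [load 11/14]
  10 → cabin 7 (new)  [load 10/14]
  8 → cabin 8 (new)  [load 8/14]
  8 → cabin 9 (new)  [load 8/14]
  4 → cabin 7  [load 14/14]
  4 → cabin 8  [load 12/14]
  4 → cabin 9  [load 12/14]
9 cabins opened.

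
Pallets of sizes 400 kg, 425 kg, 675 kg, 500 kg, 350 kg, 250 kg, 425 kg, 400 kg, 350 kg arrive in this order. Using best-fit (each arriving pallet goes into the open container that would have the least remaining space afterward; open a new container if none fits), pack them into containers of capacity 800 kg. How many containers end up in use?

  400 → container 1 (new)  [load 400/800]
  425 → container 2 (new)  [load 425/800]
  675 → container 3 (new)  [load 675/800]
  500 → container 4 (new)  [load 500/800]
  350 → container 2  [load 775/800]
  250 → container 4  [load 750/800]
  425 → container 5 (new)  [load 425/800]
  400 → container 1  [load 800/800]
  350 → container 5  [load 775/800]
5 containers opened.

5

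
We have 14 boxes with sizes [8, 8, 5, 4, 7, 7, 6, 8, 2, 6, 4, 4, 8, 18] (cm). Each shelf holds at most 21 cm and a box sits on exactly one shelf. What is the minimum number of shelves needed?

Total = 18 + 8 + 8 + 8 + 8 + 7 + 7 + 6 + 6 + 5 + 4 + 4 + 4 + 2 = 95 cm.
Lower bound: ⌈95/21⌉ = 5 shelves.
A packing using 5 shelves:
  shelf 1: 18 + 2 = 20
  shelf 2: 8 + 8 + 5 = 21
  shelf 3: 8 + 8 + 4 = 20
  shelf 4: 7 + 7 + 6 = 20
  shelf 5: 6 + 4 + 4 = 14
This matches the lower bound, so 5 is optimal.

5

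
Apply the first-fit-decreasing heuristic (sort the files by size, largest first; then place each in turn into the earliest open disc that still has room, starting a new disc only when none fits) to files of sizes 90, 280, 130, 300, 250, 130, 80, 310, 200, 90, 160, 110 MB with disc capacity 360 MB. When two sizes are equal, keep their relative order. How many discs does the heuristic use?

Sorted descending: 310, 300, 280, 250, 200, 160, 130, 130, 110, 90, 90, 80.
  310 → disc 1 (new)  [load 310/360]
  300 → disc 2 (new)  [load 300/360]
  280 → disc 3 (new)  [load 280/360]
  250 → disc 4 (new)  [load 250/360]
  200 → disc 5 (new)  [load 200/360]
  160 → disc 5  [load 360/360]
  130 → disc 6 (new)  [load 130/360]
  130 → disc 6  [load 260/360]
  110 → disc 4  [load 360/360]
  90 → disc 6  [load 350/360]
  90 → disc 7 (new)  [load 90/360]
  80 → disc 3  [load 360/360]
7 discs opened.

7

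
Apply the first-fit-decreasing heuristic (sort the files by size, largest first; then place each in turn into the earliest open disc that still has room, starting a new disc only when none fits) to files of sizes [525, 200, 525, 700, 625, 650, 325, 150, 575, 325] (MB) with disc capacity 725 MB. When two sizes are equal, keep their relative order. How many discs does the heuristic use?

Sorted descending: 700, 650, 625, 575, 525, 525, 325, 325, 200, 150.
  700 → disc 1 (new)  [load 700/725]
  650 → disc 2 (new)  [load 650/725]
  625 → disc 3 (new)  [load 625/725]
  575 → disc 4 (new)  [load 575/725]
  525 → disc 5 (new)  [load 525/725]
  525 → disc 6 (new)  [load 525/725]
  325 → disc 7 (new)  [load 325/725]
  325 → disc 7  [load 650/725]
  200 → disc 5  [load 725/725]
  150 → disc 4  [load 725/725]
7 discs opened.

7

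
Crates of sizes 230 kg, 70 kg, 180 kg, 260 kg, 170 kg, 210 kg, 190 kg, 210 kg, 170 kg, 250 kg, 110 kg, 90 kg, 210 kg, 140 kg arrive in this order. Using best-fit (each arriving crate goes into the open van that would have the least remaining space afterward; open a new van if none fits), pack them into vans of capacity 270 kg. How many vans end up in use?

11

  230 → van 1 (new)  [load 230/270]
  70 → van 2 (new)  [load 70/270]
  180 → van 2  [load 250/270]
  260 → van 3 (new)  [load 260/270]
  170 → van 4 (new)  [load 170/270]
  210 → van 5 (new)  [load 210/270]
  190 → van 6 (new)  [load 190/270]
  210 → van 7 (new)  [load 210/270]
  170 → van 8 (new)  [load 170/270]
  250 → van 9 (new)  [load 250/270]
  110 → van 10 (new)  [load 110/270]
  90 → van 4  [load 260/270]
  210 → van 11 (new)  [load 210/270]
  140 → van 10  [load 250/270]
11 vans opened.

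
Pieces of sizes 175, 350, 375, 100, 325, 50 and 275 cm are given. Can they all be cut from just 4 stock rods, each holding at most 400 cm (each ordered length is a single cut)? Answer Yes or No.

No

Total = 1650 cm; ⌈1650/400⌉ = 5.
At least 5 stock rods are required, but only 4 are allowed.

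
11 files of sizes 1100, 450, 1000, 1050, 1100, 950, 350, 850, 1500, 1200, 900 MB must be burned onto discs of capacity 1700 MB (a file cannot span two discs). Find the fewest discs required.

Total = 1500 + 1200 + 1100 + 1100 + 1050 + 1000 + 950 + 900 + 850 + 450 + 350 = 10450 MB.
Lower bound: ⌈10450/1700⌉ = 7 discs.
Also, 8 files each exceed 850 MB, and no two of those can share a disc, so at least 8 discs are needed.
A packing using 9 discs:
  disc 1: 1500 = 1500
  disc 2: 1200 + 450 = 1650
  disc 3: 1100 + 350 = 1450
  disc 4: 1100 = 1100
  disc 5: 1050 = 1050
  disc 6: 1000 = 1000
  disc 7: 950 = 950
  disc 8: 900 = 900
  disc 9: 850 = 850
No arrangement into 8 discs stays within capacity, so 9 is optimal.

9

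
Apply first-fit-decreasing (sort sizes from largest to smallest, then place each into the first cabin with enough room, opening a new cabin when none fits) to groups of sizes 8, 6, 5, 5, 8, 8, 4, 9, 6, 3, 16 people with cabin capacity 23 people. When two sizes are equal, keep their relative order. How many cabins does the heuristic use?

Sorted descending: 16, 9, 8, 8, 8, 6, 6, 5, 5, 4, 3.
  16 → cabin 1 (new)  [load 16/23]
  9 → cabin 2 (new)  [load 9/23]
  8 → cabin 2  [load 17/23]
  8 → cabin 3 (new)  [load 8/23]
  8 → cabin 3  [load 16/23]
  6 → cabin 1  [load 22/23]
  6 → cabin 2  [load 23/23]
  5 → cabin 3  [load 21/23]
  5 → cabin 4 (new)  [load 5/23]
  4 → cabin 4  [load 9/23]
  3 → cabin 4  [load 12/23]
4 cabins opened.

4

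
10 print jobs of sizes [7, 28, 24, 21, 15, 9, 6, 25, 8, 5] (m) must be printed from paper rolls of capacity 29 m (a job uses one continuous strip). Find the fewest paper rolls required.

Total = 28 + 25 + 24 + 21 + 15 + 9 + 8 + 7 + 6 + 5 = 148 m.
Lower bound: ⌈148/29⌉ = 6 paper rolls.
A packing using 6 paper rolls:
  roll 1: 28 = 28
  roll 2: 25 = 25
  roll 3: 24 + 5 = 29
  roll 4: 21 + 8 = 29
  roll 5: 15 + 9 = 24
  roll 6: 7 + 6 = 13
This matches the lower bound, so 6 is optimal.

6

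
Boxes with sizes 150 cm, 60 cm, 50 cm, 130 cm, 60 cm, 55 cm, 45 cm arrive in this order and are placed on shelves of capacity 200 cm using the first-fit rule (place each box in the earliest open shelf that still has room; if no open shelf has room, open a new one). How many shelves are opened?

3

  150 → shelf 1 (new)  [load 150/200]
  60 → shelf 2 (new)  [load 60/200]
  50 → shelf 1  [load 200/200]
  130 → shelf 2  [load 190/200]
  60 → shelf 3 (new)  [load 60/200]
  55 → shelf 3  [load 115/200]
  45 → shelf 3  [load 160/200]
3 shelves opened.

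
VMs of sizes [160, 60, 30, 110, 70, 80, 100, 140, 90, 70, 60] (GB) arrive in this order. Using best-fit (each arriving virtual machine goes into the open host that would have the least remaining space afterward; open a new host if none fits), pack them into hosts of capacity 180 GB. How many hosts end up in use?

6

  160 → host 1 (new)  [load 160/180]
  60 → host 2 (new)  [load 60/180]
  30 → host 2  [load 90/180]
  110 → host 3 (new)  [load 110/180]
  70 → host 3  [load 180/180]
  80 → host 2  [load 170/180]
  100 → host 4 (new)  [load 100/180]
  140 → host 5 (new)  [load 140/180]
  90 → host 6 (new)  [load 90/180]
  70 → host 4  [load 170/180]
  60 → host 6  [load 150/180]
6 hosts opened.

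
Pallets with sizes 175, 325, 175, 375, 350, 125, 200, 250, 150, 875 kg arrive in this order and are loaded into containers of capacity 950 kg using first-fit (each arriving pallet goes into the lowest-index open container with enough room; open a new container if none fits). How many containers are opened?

  175 → container 1 (new)  [load 175/950]
  325 → container 1  [load 500/950]
  175 → container 1  [load 675/950]
  375 → container 2 (new)  [load 375/950]
  350 → container 2  [load 725/950]
  125 → container 1  [load 800/950]
  200 → container 2  [load 925/950]
  250 → container 3 (new)  [load 250/950]
  150 → container 1  [load 950/950]
  875 → container 4 (new)  [load 875/950]
4 containers opened.

4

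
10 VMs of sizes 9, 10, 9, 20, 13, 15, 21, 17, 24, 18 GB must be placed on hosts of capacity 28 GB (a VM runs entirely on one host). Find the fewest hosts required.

Total = 24 + 21 + 20 + 18 + 17 + 15 + 13 + 10 + 9 + 9 = 156 GB.
Lower bound: ⌈156/28⌉ = 6 hosts.
A packing using 7 hosts:
  host 1: 24 = 24
  host 2: 21 = 21
  host 3: 20 = 20
  host 4: 18 + 10 = 28
  host 5: 17 + 9 = 26
  host 6: 15 + 13 = 28
  host 7: 9 = 9
No arrangement into 6 hosts stays within capacity, so 7 is optimal.

7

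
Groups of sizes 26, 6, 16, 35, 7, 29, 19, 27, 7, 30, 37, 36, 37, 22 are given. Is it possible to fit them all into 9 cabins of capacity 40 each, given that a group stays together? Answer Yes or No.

Total = 334; ⌈334/40⌉ = 9.
The bound of 9 does not rule out 9, but exhaustive search shows no assignment into 9 cabins of capacity 40 exists — the minimum is 10.

No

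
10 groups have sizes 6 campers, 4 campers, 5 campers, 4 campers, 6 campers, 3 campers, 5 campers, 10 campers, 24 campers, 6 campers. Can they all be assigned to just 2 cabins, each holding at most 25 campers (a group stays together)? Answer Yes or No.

No

Total = 73 campers; ⌈73/25⌉ = 3.
At least 3 cabins are required, but only 2 are allowed.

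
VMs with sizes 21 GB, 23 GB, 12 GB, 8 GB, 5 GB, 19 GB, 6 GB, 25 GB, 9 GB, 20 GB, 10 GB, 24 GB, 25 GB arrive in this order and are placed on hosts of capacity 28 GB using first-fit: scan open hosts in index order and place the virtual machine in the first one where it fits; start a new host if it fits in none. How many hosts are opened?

  21 → host 1 (new)  [load 21/28]
  23 → host 2 (new)  [load 23/28]
  12 → host 3 (new)  [load 12/28]
  8 → host 3  [load 20/28]
  5 → host 1  [load 26/28]
  19 → host 4 (new)  [load 19/28]
  6 → host 3  [load 26/28]
  25 → host 5 (new)  [load 25/28]
  9 → host 4  [load 28/28]
  20 → host 6 (new)  [load 20/28]
  10 → host 7 (new)  [load 10/28]
  24 → host 8 (new)  [load 24/28]
  25 → host 9 (new)  [load 25/28]
9 hosts opened.

9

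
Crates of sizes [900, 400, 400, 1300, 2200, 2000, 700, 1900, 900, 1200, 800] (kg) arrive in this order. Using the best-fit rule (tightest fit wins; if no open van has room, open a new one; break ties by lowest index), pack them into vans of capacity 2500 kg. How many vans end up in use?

  900 → van 1 (new)  [load 900/2500]
  400 → van 1  [load 1300/2500]
  400 → van 1  [load 1700/2500]
  1300 → van 2 (new)  [load 1300/2500]
  2200 → van 3 (new)  [load 2200/2500]
  2000 → van 4 (new)  [load 2000/2500]
  700 → van 1  [load 2400/2500]
  1900 → van 5 (new)  [load 1900/2500]
  900 → van 2  [load 2200/2500]
  1200 → van 6 (new)  [load 1200/2500]
  800 → van 6  [load 2000/2500]
6 vans opened.

6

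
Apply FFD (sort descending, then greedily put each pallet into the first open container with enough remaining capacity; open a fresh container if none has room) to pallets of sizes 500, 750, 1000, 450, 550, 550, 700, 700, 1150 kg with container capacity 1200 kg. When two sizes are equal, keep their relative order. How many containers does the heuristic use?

6

Sorted descending: 1150, 1000, 750, 700, 700, 550, 550, 500, 450.
  1150 → container 1 (new)  [load 1150/1200]
  1000 → container 2 (new)  [load 1000/1200]
  750 → container 3 (new)  [load 750/1200]
  700 → container 4 (new)  [load 700/1200]
  700 → container 5 (new)  [load 700/1200]
  550 → container 6 (new)  [load 550/1200]
  550 → container 6  [load 1100/1200]
  500 → container 4  [load 1200/1200]
  450 → container 3  [load 1200/1200]
6 containers opened.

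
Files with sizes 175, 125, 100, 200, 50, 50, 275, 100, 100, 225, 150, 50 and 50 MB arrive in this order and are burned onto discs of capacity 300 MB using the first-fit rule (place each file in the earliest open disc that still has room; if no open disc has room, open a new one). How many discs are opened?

6

  175 → disc 1 (new)  [load 175/300]
  125 → disc 1  [load 300/300]
  100 → disc 2 (new)  [load 100/300]
  200 → disc 2  [load 300/300]
  50 → disc 3 (new)  [load 50/300]
  50 → disc 3  [load 100/300]
  275 → disc 4 (new)  [load 275/300]
  100 → disc 3  [load 200/300]
  100 → disc 3  [load 300/300]
  225 → disc 5 (new)  [load 225/300]
  150 → disc 6 (new)  [load 150/300]
  50 → disc 5  [load 275/300]
  50 → disc 6  [load 200/300]
6 discs opened.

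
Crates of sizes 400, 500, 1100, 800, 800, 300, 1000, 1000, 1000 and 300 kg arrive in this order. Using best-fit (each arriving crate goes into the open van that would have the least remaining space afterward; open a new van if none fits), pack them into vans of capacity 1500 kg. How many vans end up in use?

  400 → van 1 (new)  [load 400/1500]
  500 → van 1  [load 900/1500]
  1100 → van 2 (new)  [load 1100/1500]
  800 → van 3 (new)  [load 800/1500]
  800 → van 4 (new)  [load 800/1500]
  300 → van 2  [load 1400/1500]
  1000 → van 5 (new)  [load 1000/1500]
  1000 → van 6 (new)  [load 1000/1500]
  1000 → van 7 (new)  [load 1000/1500]
  300 → van 5  [load 1300/1500]
7 vans opened.

7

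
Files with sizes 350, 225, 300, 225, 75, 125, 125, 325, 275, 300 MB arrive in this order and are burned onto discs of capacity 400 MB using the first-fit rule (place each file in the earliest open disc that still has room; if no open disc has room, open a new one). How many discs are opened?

  350 → disc 1 (new)  [load 350/400]
  225 → disc 2 (new)  [load 225/400]
  300 → disc 3 (new)  [load 300/400]
  225 → disc 4 (new)  [load 225/400]
  75 → disc 2  [load 300/400]
  125 → disc 4  [load 350/400]
  125 → disc 5 (new)  [load 125/400]
  325 → disc 6 (new)  [load 325/400]
  275 → disc 5  [load 400/400]
  300 → disc 7 (new)  [load 300/400]
7 discs opened.

7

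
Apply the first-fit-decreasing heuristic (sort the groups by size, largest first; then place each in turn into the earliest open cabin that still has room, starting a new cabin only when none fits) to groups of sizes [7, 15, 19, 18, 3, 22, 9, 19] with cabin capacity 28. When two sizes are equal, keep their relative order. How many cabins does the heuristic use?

5

Sorted descending: 22, 19, 19, 18, 15, 9, 7, 3.
  22 → cabin 1 (new)  [load 22/28]
  19 → cabin 2 (new)  [load 19/28]
  19 → cabin 3 (new)  [load 19/28]
  18 → cabin 4 (new)  [load 18/28]
  15 → cabin 5 (new)  [load 15/28]
  9 → cabin 2  [load 28/28]
  7 → cabin 3  [load 26/28]
  3 → cabin 1  [load 25/28]
5 cabins opened.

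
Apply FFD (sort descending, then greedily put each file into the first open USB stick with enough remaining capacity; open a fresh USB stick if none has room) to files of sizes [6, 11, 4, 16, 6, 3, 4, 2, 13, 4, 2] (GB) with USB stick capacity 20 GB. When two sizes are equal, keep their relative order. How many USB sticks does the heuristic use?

Sorted descending: 16, 13, 11, 6, 6, 4, 4, 4, 3, 2, 2.
  16 → USB stick 1 (new)  [load 16/20]
  13 → USB stick 2 (new)  [load 13/20]
  11 → USB stick 3 (new)  [load 11/20]
  6 → USB stick 2  [load 19/20]
  6 → USB stick 3  [load 17/20]
  4 → USB stick 1  [load 20/20]
  4 → USB stick 4 (new)  [load 4/20]
  4 → USB stick 4  [load 8/20]
  3 → USB stick 3  [load 20/20]
  2 → USB stick 4  [load 10/20]
  2 → USB stick 4  [load 12/20]
4 USB sticks opened.

4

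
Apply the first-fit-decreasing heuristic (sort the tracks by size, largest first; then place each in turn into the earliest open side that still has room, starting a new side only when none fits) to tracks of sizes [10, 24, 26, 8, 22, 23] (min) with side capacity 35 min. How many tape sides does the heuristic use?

4

Sorted descending: 26, 24, 23, 22, 10, 8.
  26 → side 1 (new)  [load 26/35]
  24 → side 2 (new)  [load 24/35]
  23 → side 3 (new)  [load 23/35]
  22 → side 4 (new)  [load 22/35]
  10 → side 2  [load 34/35]
  8 → side 1  [load 34/35]
4 tape sides opened.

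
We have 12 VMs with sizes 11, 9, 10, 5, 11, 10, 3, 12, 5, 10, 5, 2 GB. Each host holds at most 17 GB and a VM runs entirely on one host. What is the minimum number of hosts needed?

7

Total = 12 + 11 + 11 + 10 + 10 + 10 + 9 + 5 + 5 + 5 + 3 + 2 = 93 GB.
Lower bound: ⌈93/17⌉ = 6 hosts.
Also, 7 VMs each exceed 17/2 GB, and no two of those can share a host, so at least 7 hosts are needed.
A packing using 7 hosts:
  host 1: 12 + 5 = 17
  host 2: 11 + 5 = 16
  host 3: 11 + 5 = 16
  host 4: 10 + 3 + 2 = 15
  host 5: 10 = 10
  host 6: 10 = 10
  host 7: 9 = 9
This matches the lower bound, so 7 is optimal.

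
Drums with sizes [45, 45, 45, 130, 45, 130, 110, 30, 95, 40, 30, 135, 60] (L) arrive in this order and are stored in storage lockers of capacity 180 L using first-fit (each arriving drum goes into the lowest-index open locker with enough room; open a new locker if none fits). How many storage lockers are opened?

6

  45 → locker 1 (new)  [load 45/180]
  45 → locker 1  [load 90/180]
  45 → locker 1  [load 135/180]
  130 → locker 2 (new)  [load 130/180]
  45 → locker 1  [load 180/180]
  130 → locker 3 (new)  [load 130/180]
  110 → locker 4 (new)  [load 110/180]
  30 → locker 2  [load 160/180]
  95 → locker 5 (new)  [load 95/180]
  40 → locker 3  [load 170/180]
  30 → locker 4  [load 140/180]
  135 → locker 6 (new)  [load 135/180]
  60 → locker 5  [load 155/180]
6 storage lockers opened.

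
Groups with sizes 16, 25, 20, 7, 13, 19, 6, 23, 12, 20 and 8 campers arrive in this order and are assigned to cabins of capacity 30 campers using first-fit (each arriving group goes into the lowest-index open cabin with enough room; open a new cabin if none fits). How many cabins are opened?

  16 → cabin 1 (new)  [load 16/30]
  25 → cabin 2 (new)  [load 25/30]
  20 → cabin 3 (new)  [load 20/30]
  7 → cabin 1  [load 23/30]
  13 → cabin 4 (new)  [load 13/30]
  19 → cabin 5 (new)  [load 19/30]
  6 → cabin 1  [load 29/30]
  23 → cabin 6 (new)  [load 23/30]
  12 → cabin 4  [load 25/30]
  20 → cabin 7 (new)  [load 20/30]
  8 → cabin 3  [load 28/30]
7 cabins opened.

7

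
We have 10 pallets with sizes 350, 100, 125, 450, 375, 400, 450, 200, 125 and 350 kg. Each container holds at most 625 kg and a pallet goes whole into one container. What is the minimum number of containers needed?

6

Total = 450 + 450 + 400 + 375 + 350 + 350 + 200 + 125 + 125 + 100 = 2925 kg.
Lower bound: ⌈2925/625⌉ = 5 containers.
Also, 6 pallets each exceed 625/2 kg, and no two of those can share a container, so at least 6 containers are needed.
A packing using 6 containers:
  container 1: 450 + 125 = 575
  container 2: 450 + 125 = 575
  container 3: 400 + 200 = 600
  container 4: 375 + 100 = 475
  container 5: 350 = 350
  container 6: 350 = 350
This matches the lower bound, so 6 is optimal.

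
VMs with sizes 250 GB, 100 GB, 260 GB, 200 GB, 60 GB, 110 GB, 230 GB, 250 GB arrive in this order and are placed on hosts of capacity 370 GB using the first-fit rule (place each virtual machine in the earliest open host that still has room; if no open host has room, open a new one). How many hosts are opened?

5

  250 → host 1 (new)  [load 250/370]
  100 → host 1  [load 350/370]
  260 → host 2 (new)  [load 260/370]
  200 → host 3 (new)  [load 200/370]
  60 → host 2  [load 320/370]
  110 → host 3  [load 310/370]
  230 → host 4 (new)  [load 230/370]
  250 → host 5 (new)  [load 250/370]
5 hosts opened.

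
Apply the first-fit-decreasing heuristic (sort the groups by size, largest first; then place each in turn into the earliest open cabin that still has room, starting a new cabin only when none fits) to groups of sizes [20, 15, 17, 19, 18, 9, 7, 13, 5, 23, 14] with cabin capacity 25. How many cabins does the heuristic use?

Sorted descending: 23, 20, 19, 18, 17, 15, 14, 13, 9, 7, 5.
  23 → cabin 1 (new)  [load 23/25]
  20 → cabin 2 (new)  [load 20/25]
  19 → cabin 3 (new)  [load 19/25]
  18 → cabin 4 (new)  [load 18/25]
  17 → cabin 5 (new)  [load 17/25]
  15 → cabin 6 (new)  [load 15/25]
  14 → cabin 7 (new)  [load 14/25]
  13 → cabin 8 (new)  [load 13/25]
  9 → cabin 6  [load 24/25]
  7 → cabin 4  [load 25/25]
  5 → cabin 2  [load 25/25]
8 cabins opened.

8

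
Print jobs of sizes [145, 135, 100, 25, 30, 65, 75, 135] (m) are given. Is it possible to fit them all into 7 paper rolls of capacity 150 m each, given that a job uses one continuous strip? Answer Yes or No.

A valid assignment using 6 paper rolls:
  roll 1: 145 = 145
  roll 2: 135 = 135
  roll 3: 135 = 135
  roll 4: 100 + 30 = 130
  roll 5: 75 + 65 = 140
  roll 6: 25 = 25
That uses only 6 ≤ 7, so 7 paper rolls are enough.

Yes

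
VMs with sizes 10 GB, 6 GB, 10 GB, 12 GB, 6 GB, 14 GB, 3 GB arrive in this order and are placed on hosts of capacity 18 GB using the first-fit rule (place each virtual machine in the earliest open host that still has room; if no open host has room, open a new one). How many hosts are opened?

  10 → host 1 (new)  [load 10/18]
  6 → host 1  [load 16/18]
  10 → host 2 (new)  [load 10/18]
  12 → host 3 (new)  [load 12/18]
  6 → host 2  [load 16/18]
  14 → host 4 (new)  [load 14/18]
  3 → host 3  [load 15/18]
4 hosts opened.

4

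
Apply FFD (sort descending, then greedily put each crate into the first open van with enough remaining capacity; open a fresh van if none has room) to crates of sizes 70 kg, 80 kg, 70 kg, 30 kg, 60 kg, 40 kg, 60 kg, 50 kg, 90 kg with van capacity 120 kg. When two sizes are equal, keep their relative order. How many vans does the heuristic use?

5

Sorted descending: 90, 80, 70, 70, 60, 60, 50, 40, 30.
  90 → van 1 (new)  [load 90/120]
  80 → van 2 (new)  [load 80/120]
  70 → van 3 (new)  [load 70/120]
  70 → van 4 (new)  [load 70/120]
  60 → van 5 (new)  [load 60/120]
  60 → van 5  [load 120/120]
  50 → van 3  [load 120/120]
  40 → van 2  [load 120/120]
  30 → van 1  [load 120/120]
5 vans opened.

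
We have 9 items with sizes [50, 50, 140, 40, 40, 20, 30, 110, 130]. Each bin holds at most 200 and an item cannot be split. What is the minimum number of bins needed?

Total = 140 + 130 + 110 + 50 + 50 + 40 + 40 + 30 + 20 = 610.
Lower bound: ⌈610/200⌉ = 4 bins.
A packing using 4 bins:
  bin 1: 140 + 50 = 190
  bin 2: 130 + 50 + 20 = 200
  bin 3: 110 + 40 + 40 = 190
  bin 4: 30 = 30
This matches the lower bound, so 4 is optimal.

4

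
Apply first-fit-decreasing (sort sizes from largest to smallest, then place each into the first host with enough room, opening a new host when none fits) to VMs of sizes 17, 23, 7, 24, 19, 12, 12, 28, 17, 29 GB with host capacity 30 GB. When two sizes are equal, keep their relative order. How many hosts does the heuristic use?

Sorted descending: 29, 28, 24, 23, 19, 17, 17, 12, 12, 7.
  29 → host 1 (new)  [load 29/30]
  28 → host 2 (new)  [load 28/30]
  24 → host 3 (new)  [load 24/30]
  23 → host 4 (new)  [load 23/30]
  19 → host 5 (new)  [load 19/30]
  17 → host 6 (new)  [load 17/30]
  17 → host 7 (new)  [load 17/30]
  12 → host 6  [load 29/30]
  12 → host 7  [load 29/30]
  7 → host 4  [load 30/30]
7 hosts opened.

7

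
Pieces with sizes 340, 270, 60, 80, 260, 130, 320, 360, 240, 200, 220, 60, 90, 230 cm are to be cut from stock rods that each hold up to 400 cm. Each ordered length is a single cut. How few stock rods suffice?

9

Total = 360 + 340 + 320 + 270 + 260 + 240 + 230 + 220 + 200 + 130 + 90 + 80 + 60 + 60 = 2860 cm.
Lower bound: ⌈2860/400⌉ = 8 stock rods.
A packing using 9 stock rods:
  stock rod 1: 360 = 360
  stock rod 2: 340 + 60 = 400
  stock rod 3: 320 + 80 = 400
  stock rod 4: 270 + 130 = 400
  stock rod 5: 260 + 90 = 350
  stock rod 6: 240 + 60 = 300
  stock rod 7: 230 = 230
  stock rod 8: 220 = 220
  stock rod 9: 200 = 200
No arrangement into 8 stock rods stays within capacity, so 9 is optimal.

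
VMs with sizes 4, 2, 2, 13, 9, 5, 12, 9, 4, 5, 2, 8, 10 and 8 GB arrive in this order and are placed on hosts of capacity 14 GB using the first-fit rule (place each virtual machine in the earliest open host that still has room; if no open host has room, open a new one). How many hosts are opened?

8

  4 → host 1 (new)  [load 4/14]
  2 → host 1  [load 6/14]
  2 → host 1  [load 8/14]
  13 → host 2 (new)  [load 13/14]
  9 → host 3 (new)  [load 9/14]
  5 → host 1  [load 13/14]
  12 → host 4 (new)  [load 12/14]
  9 → host 5 (new)  [load 9/14]
  4 → host 3  [load 13/14]
  5 → host 5  [load 14/14]
  2 → host 4  [load 14/14]
  8 → host 6 (new)  [load 8/14]
  10 → host 7 (new)  [load 10/14]
  8 → host 8 (new)  [load 8/14]
8 hosts opened.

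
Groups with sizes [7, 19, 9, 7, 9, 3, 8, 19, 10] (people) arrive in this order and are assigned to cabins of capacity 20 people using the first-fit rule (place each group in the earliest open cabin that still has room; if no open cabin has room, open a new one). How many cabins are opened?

5

  7 → cabin 1 (new)  [load 7/20]
  19 → cabin 2 (new)  [load 19/20]
  9 → cabin 1  [load 16/20]
  7 → cabin 3 (new)  [load 7/20]
  9 → cabin 3  [load 16/20]
  3 → cabin 1  [load 19/20]
  8 → cabin 4 (new)  [load 8/20]
  19 → cabin 5 (new)  [load 19/20]
  10 → cabin 4  [load 18/20]
5 cabins opened.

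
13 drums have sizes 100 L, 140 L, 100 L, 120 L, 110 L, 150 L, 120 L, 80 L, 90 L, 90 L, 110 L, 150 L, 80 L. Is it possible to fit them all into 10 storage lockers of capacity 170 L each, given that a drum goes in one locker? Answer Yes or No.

No

Total = 1440 L; ⌈1440/170⌉ = 9.
11 drums each exceed half the capacity and cannot share a locker, forcing at least 11 storage lockers.
At least 11 storage lockers are required, but only 10 are allowed.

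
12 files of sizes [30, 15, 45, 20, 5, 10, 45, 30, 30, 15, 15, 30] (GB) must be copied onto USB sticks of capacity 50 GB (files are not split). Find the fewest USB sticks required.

Total = 45 + 45 + 30 + 30 + 30 + 30 + 20 + 15 + 15 + 15 + 10 + 5 = 290 GB.
Lower bound: ⌈290/50⌉ = 6 USB sticks.
A packing using 7 USB sticks:
  USB stick 1: 45 + 5 = 50
  USB stick 2: 45 = 45
  USB stick 3: 30 + 20 = 50
  USB stick 4: 30 + 15 = 45
  USB stick 5: 30 + 15 = 45
  USB stick 6: 30 + 15 = 45
  USB stick 7: 10 = 10
No arrangement into 6 USB sticks stays within capacity, so 7 is optimal.

7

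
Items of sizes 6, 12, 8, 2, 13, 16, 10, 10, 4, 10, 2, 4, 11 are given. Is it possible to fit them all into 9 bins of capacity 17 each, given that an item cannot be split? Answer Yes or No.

A valid assignment using 8 bins:
  bin 1: 16 = 16
  bin 2: 13 + 4 = 17
  bin 3: 12 + 4 = 16
  bin 4: 11 + 6 = 17
  bin 5: 10 + 2 + 2 = 14
  bin 6: 10 = 10
  bin 7: 10 = 10
  bin 8: 8 = 8
That uses only 8 ≤ 9, so 9 bins are enough.

Yes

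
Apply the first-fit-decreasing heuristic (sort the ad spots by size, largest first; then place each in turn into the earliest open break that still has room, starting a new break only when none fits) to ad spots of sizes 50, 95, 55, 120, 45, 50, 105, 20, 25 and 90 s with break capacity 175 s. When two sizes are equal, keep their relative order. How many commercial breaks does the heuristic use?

4

Sorted descending: 120, 105, 95, 90, 55, 50, 50, 45, 25, 20.
  120 → break 1 (new)  [load 120/175]
  105 → break 2 (new)  [load 105/175]
  95 → break 3 (new)  [load 95/175]
  90 → break 4 (new)  [load 90/175]
  55 → break 1  [load 175/175]
  50 → break 2  [load 155/175]
  50 → break 3  [load 145/175]
  45 → break 4  [load 135/175]
  25 → break 3  [load 170/175]
  20 → break 2  [load 175/175]
4 commercial breaks opened.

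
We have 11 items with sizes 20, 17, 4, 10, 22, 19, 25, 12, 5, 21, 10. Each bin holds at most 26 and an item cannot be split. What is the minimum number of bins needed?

8

Total = 25 + 22 + 21 + 20 + 19 + 17 + 12 + 10 + 10 + 5 + 4 = 165.
Lower bound: ⌈165/26⌉ = 7 bins.
A packing using 8 bins:
  bin 1: 25 = 25
  bin 2: 22 + 4 = 26
  bin 3: 21 + 5 = 26
  bin 4: 20 = 20
  bin 5: 19 = 19
  bin 6: 17 = 17
  bin 7: 12 + 10 = 22
  bin 8: 10 = 10
No arrangement into 7 bins stays within capacity, so 8 is optimal.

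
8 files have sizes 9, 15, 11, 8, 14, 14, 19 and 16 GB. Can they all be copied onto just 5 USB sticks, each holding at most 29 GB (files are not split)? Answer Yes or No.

A valid assignment using 4 USB sticks:
  USB stick 1: 19 + 9 = 28
  USB stick 2: 16 + 11 = 27
  USB stick 3: 15 + 14 = 29
  USB stick 4: 14 + 8 = 22
That uses only 4 ≤ 5, so 5 USB sticks are enough.

Yes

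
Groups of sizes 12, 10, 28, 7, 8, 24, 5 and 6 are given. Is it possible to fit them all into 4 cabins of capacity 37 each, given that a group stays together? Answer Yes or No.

Yes

A valid assignment using 3 cabins:
  cabin 1: 28 + 8 = 36
  cabin 2: 24 + 12 = 36
  cabin 3: 10 + 7 + 6 + 5 = 28
That uses only 3 ≤ 4, so 4 cabins are enough.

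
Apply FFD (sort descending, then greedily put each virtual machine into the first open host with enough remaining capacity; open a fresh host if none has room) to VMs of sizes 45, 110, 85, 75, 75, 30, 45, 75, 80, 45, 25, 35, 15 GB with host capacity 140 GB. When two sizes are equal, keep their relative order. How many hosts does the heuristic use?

6

Sorted descending: 110, 85, 80, 75, 75, 75, 45, 45, 45, 35, 30, 25, 15.
  110 → host 1 (new)  [load 110/140]
  85 → host 2 (new)  [load 85/140]
  80 → host 3 (new)  [load 80/140]
  75 → host 4 (new)  [load 75/140]
  75 → host 5 (new)  [load 75/140]
  75 → host 6 (new)  [load 75/140]
  45 → host 2  [load 130/140]
  45 → host 3  [load 125/140]
  45 → host 4  [load 120/140]
  35 → host 5  [load 110/140]
  30 → host 1  [load 140/140]
  25 → host 5  [load 135/140]
  15 → host 3  [load 140/140]
6 hosts opened.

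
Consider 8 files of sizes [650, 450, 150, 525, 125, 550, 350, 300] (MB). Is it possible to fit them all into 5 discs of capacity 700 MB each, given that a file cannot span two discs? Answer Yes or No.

Yes

A valid assignment using 5 discs:
  disc 1: 650 = 650
  disc 2: 550 + 150 = 700
  disc 3: 525 + 125 = 650
  disc 4: 450 = 450
  disc 5: 350 + 300 = 650
Every load is within 700 MB, so 5 discs suffice.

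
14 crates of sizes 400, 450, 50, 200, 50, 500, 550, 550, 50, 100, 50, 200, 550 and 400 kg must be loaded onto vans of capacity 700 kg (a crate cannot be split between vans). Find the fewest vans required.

7

Total = 550 + 550 + 550 + 500 + 450 + 400 + 400 + 200 + 200 + 100 + 50 + 50 + 50 + 50 = 4100 kg.
Lower bound: ⌈4100/700⌉ = 6 vans.
Also, 7 crates each exceed 350 kg, and no two of those can share a van, so at least 7 vans are needed.
A packing using 7 vans:
  van 1: 550 + 100 + 50 = 700
  van 2: 550 + 50 + 50 + 50 = 700
  van 3: 550 = 550
  van 4: 500 + 200 = 700
  van 5: 450 + 200 = 650
  van 6: 400 = 400
  van 7: 400 = 400
This matches the lower bound, so 7 is optimal.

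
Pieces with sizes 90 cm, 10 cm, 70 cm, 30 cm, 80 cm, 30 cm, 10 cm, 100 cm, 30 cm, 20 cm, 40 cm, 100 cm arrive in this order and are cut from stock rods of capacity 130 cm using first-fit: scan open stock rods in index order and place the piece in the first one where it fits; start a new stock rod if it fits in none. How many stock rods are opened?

6

  90 → stock rod 1 (new)  [load 90/130]
  10 → stock rod 1  [load 100/130]
  70 → stock rod 2 (new)  [load 70/130]
  30 → stock rod 1  [load 130/130]
  80 → stock rod 3 (new)  [load 80/130]
  30 → stock rod 2  [load 100/130]
  10 → stock rod 2  [load 110/130]
  100 → stock rod 4 (new)  [load 100/130]
  30 → stock rod 3  [load 110/130]
  20 → stock rod 2  [load 130/130]
  40 → stock rod 5 (new)  [load 40/130]
  100 → stock rod 6 (new)  [load 100/130]
6 stock rods opened.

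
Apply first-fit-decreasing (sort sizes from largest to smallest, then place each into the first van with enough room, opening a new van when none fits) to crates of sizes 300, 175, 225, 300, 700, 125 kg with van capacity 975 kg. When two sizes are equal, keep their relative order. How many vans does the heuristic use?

Sorted descending: 700, 300, 300, 225, 175, 125.
  700 → van 1 (new)  [load 700/975]
  300 → van 2 (new)  [load 300/975]
  300 → van 2  [load 600/975]
  225 → van 1  [load 925/975]
  175 → van 2  [load 775/975]
  125 → van 2  [load 900/975]
2 vans opened.

2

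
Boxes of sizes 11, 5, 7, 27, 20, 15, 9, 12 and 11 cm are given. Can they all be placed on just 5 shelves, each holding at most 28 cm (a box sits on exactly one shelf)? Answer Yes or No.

A valid assignment using 5 shelves:
  shelf 1: 27 = 27
  shelf 2: 20 + 7 = 27
  shelf 3: 15 + 12 = 27
  shelf 4: 11 + 11 + 5 = 27
  shelf 5: 9 = 9
Every load is within 28 cm, so 5 shelves suffice.

Yes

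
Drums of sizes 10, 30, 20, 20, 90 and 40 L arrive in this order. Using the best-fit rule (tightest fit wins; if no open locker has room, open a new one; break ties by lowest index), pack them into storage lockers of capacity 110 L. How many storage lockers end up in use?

3

  10 → locker 1 (new)  [load 10/110]
  30 → locker 1  [load 40/110]
  20 → locker 1  [load 60/110]
  20 → locker 1  [load 80/110]
  90 → locker 2 (new)  [load 90/110]
  40 → locker 3 (new)  [load 40/110]
3 storage lockers opened.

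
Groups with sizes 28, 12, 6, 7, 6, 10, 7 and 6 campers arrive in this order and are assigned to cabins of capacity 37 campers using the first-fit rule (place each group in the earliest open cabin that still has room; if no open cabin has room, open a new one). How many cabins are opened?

3

  28 → cabin 1 (new)  [load 28/37]
  12 → cabin 2 (new)  [load 12/37]
  6 → cabin 1  [load 34/37]
  7 → cabin 2  [load 19/37]
  6 → cabin 2  [load 25/37]
  10 → cabin 2  [load 35/37]
  7 → cabin 3 (new)  [load 7/37]
  6 → cabin 3  [load 13/37]
3 cabins opened.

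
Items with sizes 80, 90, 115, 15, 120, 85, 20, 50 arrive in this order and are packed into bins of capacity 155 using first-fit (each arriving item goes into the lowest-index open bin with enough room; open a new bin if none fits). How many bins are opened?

  80 → bin 1 (new)  [load 80/155]
  90 → bin 2 (new)  [load 90/155]
  115 → bin 3 (new)  [load 115/155]
  15 → bin 1  [load 95/155]
  120 → bin 4 (new)  [load 120/155]
  85 → bin 5 (new)  [load 85/155]
  20 → bin 1  [load 115/155]
  50 → bin 2  [load 140/155]
5 bins opened.

5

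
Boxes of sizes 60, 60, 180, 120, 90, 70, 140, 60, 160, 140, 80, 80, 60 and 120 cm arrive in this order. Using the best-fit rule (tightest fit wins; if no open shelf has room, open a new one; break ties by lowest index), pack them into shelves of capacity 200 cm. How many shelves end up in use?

8

  60 → shelf 1 (new)  [load 60/200]
  60 → shelf 1  [load 120/200]
  180 → shelf 2 (new)  [load 180/200]
  120 → shelf 3 (new)  [load 120/200]
  90 → shelf 4 (new)  [load 90/200]
  70 → shelf 1  [load 190/200]
  140 → shelf 5 (new)  [load 140/200]
  60 → shelf 5  [load 200/200]
  160 → shelf 6 (new)  [load 160/200]
  140 → shelf 7 (new)  [load 140/200]
  80 → shelf 3  [load 200/200]
  80 → shelf 4  [load 170/200]
  60 → shelf 7  [load 200/200]
  120 → shelf 8 (new)  [load 120/200]
8 shelves opened.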